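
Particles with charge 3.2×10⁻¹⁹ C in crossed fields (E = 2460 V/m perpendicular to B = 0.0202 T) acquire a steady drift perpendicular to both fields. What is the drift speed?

The E×B drift speed is v_d = E/B.
v_d = 2460/0.0202 = 1.22×10⁵ m/s.

v_d ≈ 1.22×10⁵ m/s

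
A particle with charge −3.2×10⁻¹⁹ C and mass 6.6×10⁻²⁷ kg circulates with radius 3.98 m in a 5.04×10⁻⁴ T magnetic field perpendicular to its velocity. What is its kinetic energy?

v = |q|Br/m, then KE = ½mv² = (qBr)²/(2m).
v = (3.2×10⁻¹⁹)(5.04×10⁻⁴)(3.98)/6.6×10⁻²⁷ ≈ 9.726×10⁴ m/s.
KE = ½(6.6×10⁻²⁷)(9.726×10⁴)² ≈ 3.12×10⁻¹⁷ J.

KE ≈ 3.12×10⁻¹⁷ J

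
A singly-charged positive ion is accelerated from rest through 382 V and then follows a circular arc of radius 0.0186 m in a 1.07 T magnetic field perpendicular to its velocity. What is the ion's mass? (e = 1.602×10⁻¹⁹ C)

m ≈ 8.31×10⁻²⁶ kg

Combine |q|V = ½mv² and r = mv/(|q|B): eliminate v to get m = qB²r²/(2V).
m = (1.602×10⁻¹⁹)(1.07)²(0.0186)²/(2·382) ≈ 8.31×10⁻²⁶ kg.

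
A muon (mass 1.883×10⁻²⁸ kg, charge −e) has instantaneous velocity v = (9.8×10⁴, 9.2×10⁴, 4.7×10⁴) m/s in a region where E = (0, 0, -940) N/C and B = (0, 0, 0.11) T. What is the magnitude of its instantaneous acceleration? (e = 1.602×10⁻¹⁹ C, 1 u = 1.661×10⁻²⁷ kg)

v×B = (1.01×10⁴, -1.08×10⁴, 0) N/C.
E + v×B = (1.01×10⁴, -1.08×10⁴, -940) N/C.
F = q(E + v×B) = (−1.602×10⁻¹⁹ C)·(1.01×10⁴, -1.08×10⁴, -940) = (-1.62×10⁻¹⁵, 1.73×10⁻¹⁵, 1.51×10⁻¹⁶) N.
|a| = |F|/m = 2.373×10⁻¹⁵/1.883×10⁻²⁸ ≈ 1.26×10¹³ m/s².

|a| ≈ 1.26×10¹³ m/s²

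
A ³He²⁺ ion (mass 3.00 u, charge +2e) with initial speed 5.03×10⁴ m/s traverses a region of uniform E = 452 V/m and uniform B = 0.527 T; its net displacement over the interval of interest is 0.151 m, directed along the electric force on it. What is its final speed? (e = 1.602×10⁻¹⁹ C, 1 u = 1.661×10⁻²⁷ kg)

v_f ≈ 1.06×10⁵ m/s

B does no work; ΔKE = |q|E d.
½mv_f² = ½mv₀² + |q|Ed = ½(4.983×10⁻²⁷)(5.03×10⁴)² + (3.204×10⁻¹⁹)(452)(0.151) ≈ 6.304×10⁻¹⁸ J + 2.187×10⁻¹⁷ J ≈ 2.817×10⁻¹⁷ J.
v_f = √(2·2.817×10⁻¹⁷/4.983×10⁻²⁷) ≈ 1.06×10⁵ m/s.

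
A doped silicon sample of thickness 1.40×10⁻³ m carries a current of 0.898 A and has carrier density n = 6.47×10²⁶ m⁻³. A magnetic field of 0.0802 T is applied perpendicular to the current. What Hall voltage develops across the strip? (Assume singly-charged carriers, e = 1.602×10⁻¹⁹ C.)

V_H = IB/(n e t).
V_H = (0.898)(0.0802)/((6.47×10²⁶)(1.602×10⁻¹⁹)(1.40×10⁻³)) ≈ 4.96×10⁻⁷ V.

V_H ≈ 4.96×10⁻⁷ V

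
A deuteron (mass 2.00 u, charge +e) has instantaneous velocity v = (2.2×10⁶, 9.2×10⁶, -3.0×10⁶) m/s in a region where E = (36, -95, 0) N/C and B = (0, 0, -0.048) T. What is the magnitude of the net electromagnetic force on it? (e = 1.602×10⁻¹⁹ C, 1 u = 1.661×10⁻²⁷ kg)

|F| ≈ 7.27×10⁻¹⁴ N

v×B = (-4.42×10⁵, 1.06×10⁵, 0) N/C.
E + v×B = (-4.42×10⁵, 1.06×10⁵, 0) N/C.
F = q(E + v×B) = (1.602×10⁻¹⁹ C)·(-4.42×10⁵, 1.06×10⁵, 0) = (-7.07×10⁻¹⁴, 1.69×10⁻¹⁴, 0) N.
|F| = 7.27×10⁻¹⁴ N.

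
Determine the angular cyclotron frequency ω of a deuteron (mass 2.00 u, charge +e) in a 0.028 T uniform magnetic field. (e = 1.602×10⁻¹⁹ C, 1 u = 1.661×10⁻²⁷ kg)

ω = |q|B/m.
ω = (1.602×10⁻¹⁹)(0.028)/3.322×10⁻²⁷ ≈ 1.4×10⁶ rad/s.

ω ≈ 1.4×10⁶ rad/s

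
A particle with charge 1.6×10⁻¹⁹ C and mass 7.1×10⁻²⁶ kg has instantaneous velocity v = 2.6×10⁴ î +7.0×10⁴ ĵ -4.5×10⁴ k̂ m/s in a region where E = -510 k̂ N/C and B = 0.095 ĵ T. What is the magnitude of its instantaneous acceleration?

v×B = (4280, 0, 2470) N/C.
E + v×B = (4280, 0, 1960) N/C.
F = q(E + v×B) = (1.6×10⁻¹⁹ C)·(4280, 0, 1960) = (6.84×10⁻¹⁶, 0, 3.14×10⁻¹⁶) N.
|a| = |F|/m = 7.525×10⁻¹⁶/7.1×10⁻²⁶ ≈ 1.06×10¹⁰ m/s².

|a| ≈ 1.06×10¹⁰ m/s²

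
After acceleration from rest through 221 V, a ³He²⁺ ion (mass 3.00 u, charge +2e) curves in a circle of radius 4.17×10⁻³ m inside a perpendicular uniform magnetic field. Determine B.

v = √(2|q|V/m) = √(2·3.204×10⁻¹⁹·221/4.983×10⁻²⁷) ≈ 1.686×10⁵ m/s.
B = mv/(|q|r) = (4.983×10⁻²⁷)(1.686×10⁵)/((3.204×10⁻¹⁹)(4.17×10⁻³)) ≈ 0.629 T.

B ≈ 0.629 T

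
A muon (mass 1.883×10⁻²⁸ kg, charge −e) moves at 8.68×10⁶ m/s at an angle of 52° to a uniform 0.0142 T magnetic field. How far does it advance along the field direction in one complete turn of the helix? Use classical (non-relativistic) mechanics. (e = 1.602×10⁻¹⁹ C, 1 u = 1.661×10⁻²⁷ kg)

p ≈ 2.78 m

v∥ = v cosθ = 8.68×10⁶·cos52° ≈ 5.344×10⁶ m/s.
T = 2πm/(|q|B) = 2π(1.883×10⁻²⁸)/((1.602×10⁻¹⁹)(0.0142)) ≈ 5.201×10⁻⁷ s.
pitch = v∥ T = (5.344×10⁶)(5.201×10⁻⁷) ≈ 2.78 m.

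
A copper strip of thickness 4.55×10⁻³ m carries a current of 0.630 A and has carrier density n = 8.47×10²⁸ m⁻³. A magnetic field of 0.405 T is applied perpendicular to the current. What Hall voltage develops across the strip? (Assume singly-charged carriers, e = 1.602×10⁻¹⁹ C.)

V_H = IB/(n e t).
V_H = (0.630)(0.405)/((8.47×10²⁸)(1.602×10⁻¹⁹)(4.55×10⁻³)) ≈ 4.13×10⁻⁹ V.

V_H ≈ 4.13×10⁻⁹ V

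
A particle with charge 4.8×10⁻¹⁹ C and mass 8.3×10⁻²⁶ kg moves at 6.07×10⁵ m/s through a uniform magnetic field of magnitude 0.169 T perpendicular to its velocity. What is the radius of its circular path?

The magnetic force provides the centripetal force: |q|vB = mv²/r.
r = mv/(|q|B) = (8.3×10⁻²⁶)(6.07×10⁵)/((4.8×10⁻¹⁹)(0.169)) ≈ 0.621 m.

r ≈ 0.621 m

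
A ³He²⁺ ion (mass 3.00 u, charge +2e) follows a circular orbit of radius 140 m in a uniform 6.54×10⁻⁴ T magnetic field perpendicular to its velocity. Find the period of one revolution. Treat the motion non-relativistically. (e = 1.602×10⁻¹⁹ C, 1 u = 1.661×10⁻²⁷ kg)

The cyclotron period depends only on m, q, B: T = 2πm/(|q|B).
T = 2π(4.983×10⁻²⁷)/((3.204×10⁻¹⁹)(6.54×10⁻⁴)) ≈ 1.49×10⁻⁴ s.

T ≈ 1.49×10⁻⁴ s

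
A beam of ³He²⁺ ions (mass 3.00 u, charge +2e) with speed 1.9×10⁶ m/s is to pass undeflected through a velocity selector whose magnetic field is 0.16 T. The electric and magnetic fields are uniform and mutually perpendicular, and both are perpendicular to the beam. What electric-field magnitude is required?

For straight-line motion qE = qvB, so E = vB.
E = 1.9×10⁶ × 0.16 = 3.0×10⁵ V/m.

E = 3.0×10⁵ V/m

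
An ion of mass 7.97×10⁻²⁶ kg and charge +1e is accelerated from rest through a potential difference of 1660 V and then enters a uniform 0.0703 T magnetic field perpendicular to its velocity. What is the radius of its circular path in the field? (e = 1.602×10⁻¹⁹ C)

r ≈ 0.578 m

Acceleration: |q|V = ½mv² ⇒ v = √(2|q|V/m) = √(2·1.602×10⁻¹⁹·1660/7.97×10⁻²⁶) ≈ 8.169×10⁴ m/s.
In the field: r = mv/(|q|B) = (7.97×10⁻²⁶)(8.169×10⁴)/((1.602×10⁻¹⁹)(0.0703)) ≈ 0.578 m.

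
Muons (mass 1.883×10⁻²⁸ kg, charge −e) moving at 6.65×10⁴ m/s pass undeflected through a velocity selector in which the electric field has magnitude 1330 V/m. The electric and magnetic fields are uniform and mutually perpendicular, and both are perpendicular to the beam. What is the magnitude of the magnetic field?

B = 0.0200 T

Balance of forces in the selector: qE = qvB ⇒ B = E/v.
B = 1330/6.65×10⁴ = 0.0200 T.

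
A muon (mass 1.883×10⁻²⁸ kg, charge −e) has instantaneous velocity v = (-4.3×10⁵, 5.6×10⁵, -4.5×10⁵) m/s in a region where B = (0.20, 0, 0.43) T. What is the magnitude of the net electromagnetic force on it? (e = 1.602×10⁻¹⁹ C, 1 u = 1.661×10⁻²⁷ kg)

v×B = (2.41×10⁵, 9.49×10⁴, -1.12×10⁵) N/C.
F = q v×B = (−1.602×10⁻¹⁹ C)·(2.41×10⁵, 9.49×10⁴, -1.12×10⁵) = (-3.86×10⁻¹⁴, -1.52×10⁻¹⁴, 1.79×10⁻¹⁴) N.
|F| = 4.52×10⁻¹⁴ N.

|F| ≈ 4.52×10⁻¹⁴ N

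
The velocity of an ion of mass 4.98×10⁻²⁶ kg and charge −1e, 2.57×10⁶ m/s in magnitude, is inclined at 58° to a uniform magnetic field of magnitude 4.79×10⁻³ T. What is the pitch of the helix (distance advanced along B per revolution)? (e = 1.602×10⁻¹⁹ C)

p ≈ 555 m

v∥ = v cosθ = 2.57×10⁶·cos58° ≈ 1.362×10⁶ m/s.
T = 2πm/(|q|B) = 2π(4.98×10⁻²⁶)/((1.602×10⁻¹⁹)(4.79×10⁻³)) ≈ 4.078×10⁻⁴ s.
pitch = v∥ T = (1.362×10⁶)(4.078×10⁻⁴) ≈ 555 m.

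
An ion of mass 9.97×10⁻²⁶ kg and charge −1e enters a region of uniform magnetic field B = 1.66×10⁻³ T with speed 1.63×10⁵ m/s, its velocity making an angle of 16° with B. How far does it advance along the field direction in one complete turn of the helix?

p ≈ 369 m

v∥ = v cosθ = 1.63×10⁵·cos16° ≈ 1.567×10⁵ m/s.
T = 2πm/(|q|B) = 2π(9.97×10⁻²⁶)/((1.602×10⁻¹⁹)(1.66×10⁻³)) ≈ 2.356×10⁻³ s.
pitch = v∥ T = (1.567×10⁵)(2.356×10⁻³) ≈ 369 m.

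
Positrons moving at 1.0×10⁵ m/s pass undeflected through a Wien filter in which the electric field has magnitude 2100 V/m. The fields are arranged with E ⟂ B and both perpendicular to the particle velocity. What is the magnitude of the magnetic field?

B = 0.021 T

Balance of forces in the selector: qE = qvB ⇒ B = E/v.
B = 2100/1.0×10⁵ = 0.021 T.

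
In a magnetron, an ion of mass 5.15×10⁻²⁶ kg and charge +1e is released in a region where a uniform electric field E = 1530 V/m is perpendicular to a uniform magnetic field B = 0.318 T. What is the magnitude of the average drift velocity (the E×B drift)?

In crossed fields the guiding centre drifts at v_d = |E×B|/B² = E/B, independent of charge and mass.
v_d = 1530/0.318 = 4810 m/s.

v_d ≈ 4810 m/s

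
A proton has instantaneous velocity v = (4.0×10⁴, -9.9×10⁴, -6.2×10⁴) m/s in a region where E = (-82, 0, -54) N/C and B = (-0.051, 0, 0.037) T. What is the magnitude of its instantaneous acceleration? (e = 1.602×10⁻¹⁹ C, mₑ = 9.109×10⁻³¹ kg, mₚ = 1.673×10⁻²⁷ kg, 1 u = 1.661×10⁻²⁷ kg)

v×B = (-3660, 1680, -5050) N/C.
E + v×B = (-3740, 1680, -5100) N/C.
F = q(E + v×B) = (1.602×10⁻¹⁹ C)·(-3740, 1680, -5100) = (-6.00×10⁻¹⁶, 2.69×10⁻¹⁶, -8.18×10⁻¹⁶) N.
|a| = |F|/m = 1.049×10⁻¹⁵/1.673×10⁻²⁷ ≈ 6.27×10¹¹ m/s².

|a| ≈ 6.27×10¹¹ m/s²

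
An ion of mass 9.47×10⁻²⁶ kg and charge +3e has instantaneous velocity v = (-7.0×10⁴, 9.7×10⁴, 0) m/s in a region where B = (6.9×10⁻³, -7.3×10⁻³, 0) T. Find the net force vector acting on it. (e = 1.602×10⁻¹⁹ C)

F ≈ (0, 0, -7.61×10⁻¹⁷) N

v×B = (0, 0, -158) N/C.
F = q v×B = (4.806×10⁻¹⁹ C)·(0, 0, -158) = (0, 0, -7.61×10⁻¹⁷) N.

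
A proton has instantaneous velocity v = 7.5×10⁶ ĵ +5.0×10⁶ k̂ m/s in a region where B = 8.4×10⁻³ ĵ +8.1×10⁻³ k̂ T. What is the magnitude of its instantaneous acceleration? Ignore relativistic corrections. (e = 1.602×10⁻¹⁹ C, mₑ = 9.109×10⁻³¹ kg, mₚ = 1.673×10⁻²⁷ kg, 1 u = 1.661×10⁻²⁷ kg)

|a| ≈ 1.80×10¹² m/s²

v×B = (1.88×10⁴, 0, 0) N/C.
F = q v×B = (1.602×10⁻¹⁹ C)·(1.88×10⁴, 0, 0) = (3.00×10⁻¹⁵, 0, 0) N.
|a| = |F|/m = 3.004×10⁻¹⁵/1.673×10⁻²⁷ ≈ 1.80×10¹² m/s².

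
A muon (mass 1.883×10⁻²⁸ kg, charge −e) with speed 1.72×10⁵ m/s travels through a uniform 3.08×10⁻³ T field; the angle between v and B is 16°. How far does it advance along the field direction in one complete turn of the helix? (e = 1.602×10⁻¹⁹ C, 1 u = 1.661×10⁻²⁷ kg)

p ≈ 0.396 m

v∥ = v cosθ = 1.72×10⁵·cos16° ≈ 1.653×10⁵ m/s.
T = 2πm/(|q|B) = 2π(1.883×10⁻²⁸)/((1.602×10⁻¹⁹)(3.08×10⁻³)) ≈ 2.398×10⁻⁶ s.
pitch = v∥ T = (1.653×10⁵)(2.398×10⁻⁶) ≈ 0.396 m.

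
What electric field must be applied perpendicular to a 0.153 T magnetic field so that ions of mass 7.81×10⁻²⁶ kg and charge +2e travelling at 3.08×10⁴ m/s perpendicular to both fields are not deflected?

E = 4710 V/m

For straight-line motion qE = qvB, so E = vB.
E = 3.08×10⁴ × 0.153 = 4710 V/m.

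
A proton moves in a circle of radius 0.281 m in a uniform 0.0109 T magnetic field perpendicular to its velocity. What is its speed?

From |q|vB = mv²/r, v = |q|Br/m.
v = (1.602×10⁻¹⁹)(0.0109)(0.281)/1.673×10⁻²⁷ ≈ 2.93×10⁵ m/s.

v ≈ 2.93×10⁵ m/s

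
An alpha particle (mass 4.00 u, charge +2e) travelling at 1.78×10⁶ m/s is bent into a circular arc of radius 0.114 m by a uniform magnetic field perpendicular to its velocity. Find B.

B ≈ 0.324 T

From |q|vB = mv²/r, B = mv/(|q|r).
B = (6.644×10⁻²⁷)(1.78×10⁶)/((3.204×10⁻¹⁹)(0.114)) ≈ 0.324 T.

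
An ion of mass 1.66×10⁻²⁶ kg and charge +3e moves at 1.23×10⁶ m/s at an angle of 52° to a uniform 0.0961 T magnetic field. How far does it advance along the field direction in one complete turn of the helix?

v∥ = v cosθ = 1.23×10⁶·cos52° ≈ 7.573×10⁵ m/s.
T = 2πm/(|q|B) = 2π(1.66×10⁻²⁶)/((4.806×10⁻¹⁹)(0.0961)) ≈ 2.258×10⁻⁶ s.
pitch = v∥ T = (7.573×10⁵)(2.258×10⁻⁶) ≈ 1.71 m.

p ≈ 1.71 m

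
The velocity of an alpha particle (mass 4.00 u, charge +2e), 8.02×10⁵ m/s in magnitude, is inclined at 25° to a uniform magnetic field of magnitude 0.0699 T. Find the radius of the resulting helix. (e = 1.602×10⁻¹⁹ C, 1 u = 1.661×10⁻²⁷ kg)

r ≈ 0.101 m

v⊥ = v sinθ = 8.02×10⁵·sin25° ≈ 3.389×10⁵ m/s.
r = m v⊥/(|q|B) = (6.644×10⁻²⁷)(3.389×10⁵)/((3.204×10⁻¹⁹)(0.0699)) ≈ 0.101 m.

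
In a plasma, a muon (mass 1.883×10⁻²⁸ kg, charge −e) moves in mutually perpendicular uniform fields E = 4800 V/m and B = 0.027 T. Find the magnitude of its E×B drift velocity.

In crossed fields the guiding centre drifts at v_d = |E×B|/B² = E/B, independent of charge and mass.
v_d = 4800/0.027 = 1.8×10⁵ m/s.

v_d ≈ 1.8×10⁵ m/s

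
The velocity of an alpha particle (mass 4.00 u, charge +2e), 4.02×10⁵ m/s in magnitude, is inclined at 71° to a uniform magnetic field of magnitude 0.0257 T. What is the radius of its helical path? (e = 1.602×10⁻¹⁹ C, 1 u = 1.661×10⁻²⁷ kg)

r ≈ 0.307 m

v⊥ = v sinθ = 4.02×10⁵·sin71° ≈ 3.801×10⁵ m/s.
r = m v⊥/(|q|B) = (6.644×10⁻²⁷)(3.801×10⁵)/((3.204×10⁻¹⁹)(0.0257)) ≈ 0.307 m.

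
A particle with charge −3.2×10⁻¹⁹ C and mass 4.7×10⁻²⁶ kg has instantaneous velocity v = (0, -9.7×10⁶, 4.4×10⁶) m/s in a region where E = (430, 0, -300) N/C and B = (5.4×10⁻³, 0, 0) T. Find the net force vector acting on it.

F ≈ (-1.38×10⁻¹⁶, -7.60×10⁻¹⁵, -1.67×10⁻¹⁴) N

v×B = (0, 2.38×10⁴, 5.24×10⁴) N/C.
E + v×B = (430, 2.38×10⁴, 5.21×10⁴) N/C.
F = q(E + v×B) = (−3.2×10⁻¹⁹ C)·(430, 2.38×10⁴, 5.21×10⁴) = (-1.38×10⁻¹⁶, -7.60×10⁻¹⁵, -1.67×10⁻¹⁴) N.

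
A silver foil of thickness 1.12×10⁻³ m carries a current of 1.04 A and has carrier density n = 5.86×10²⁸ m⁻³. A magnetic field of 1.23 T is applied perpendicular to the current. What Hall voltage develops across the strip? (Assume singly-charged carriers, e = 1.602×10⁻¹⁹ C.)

V_H = IB/(n e t).
V_H = (1.04)(1.23)/((5.86×10²⁸)(1.602×10⁻¹⁹)(1.12×10⁻³)) ≈ 1.22×10⁻⁷ V.

V_H ≈ 1.22×10⁻⁷ V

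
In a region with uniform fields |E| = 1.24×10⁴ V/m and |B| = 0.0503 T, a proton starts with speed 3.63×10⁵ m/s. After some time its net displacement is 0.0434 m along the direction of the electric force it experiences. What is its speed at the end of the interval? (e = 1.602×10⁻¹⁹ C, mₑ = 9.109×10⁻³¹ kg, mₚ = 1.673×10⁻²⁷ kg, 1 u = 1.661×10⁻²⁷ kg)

v_f ≈ 4.85×10⁵ m/s

B does no work; ΔKE = |q|E d.
½mv_f² = ½mv₀² + |q|Ed = ½(1.673×10⁻²⁷)(3.63×10⁵)² + (1.602×10⁻¹⁹)(1.24×10⁴)(0.0434) ≈ 1.102×10⁻¹⁶ J + 8.621×10⁻¹⁷ J ≈ 1.964×10⁻¹⁶ J.
v_f = √(2·1.964×10⁻¹⁶/1.673×10⁻²⁷) ≈ 4.85×10⁵ m/s.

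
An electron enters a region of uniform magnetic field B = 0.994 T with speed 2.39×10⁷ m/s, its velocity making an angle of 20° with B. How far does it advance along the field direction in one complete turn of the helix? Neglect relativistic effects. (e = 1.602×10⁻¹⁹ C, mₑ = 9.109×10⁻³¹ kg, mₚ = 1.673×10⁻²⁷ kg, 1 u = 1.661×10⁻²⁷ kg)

p ≈ 8.07×10⁻⁴ m

v∥ = v cosθ = 2.39×10⁷·cos20° ≈ 2.246×10⁷ m/s.
T = 2πm/(|q|B) = 2π(9.109×10⁻³¹)/((1.602×10⁻¹⁹)(0.994)) ≈ 3.594×10⁻¹¹ s.
pitch = v∥ T = (2.246×10⁷)(3.594×10⁻¹¹) ≈ 8.07×10⁻⁴ m.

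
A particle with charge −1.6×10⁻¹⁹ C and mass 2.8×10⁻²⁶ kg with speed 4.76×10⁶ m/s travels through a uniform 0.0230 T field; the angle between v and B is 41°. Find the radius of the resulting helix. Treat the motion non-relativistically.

v⊥ = v sinθ = 4.76×10⁶·sin41° ≈ 3.123×10⁶ m/s.
r = m v⊥/(|q|B) = (2.8×10⁻²⁶)(3.123×10⁶)/((1.6×10⁻¹⁹)(0.0230)) ≈ 23.8 m.

r ≈ 23.8 m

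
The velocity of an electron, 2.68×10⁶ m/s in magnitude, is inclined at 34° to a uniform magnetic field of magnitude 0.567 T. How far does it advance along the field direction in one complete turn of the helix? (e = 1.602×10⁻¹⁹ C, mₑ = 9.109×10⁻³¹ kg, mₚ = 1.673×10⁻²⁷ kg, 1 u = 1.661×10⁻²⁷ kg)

p ≈ 1.40×10⁻⁴ m

v∥ = v cosθ = 2.68×10⁶·cos34° ≈ 2.222×10⁶ m/s.
T = 2πm/(|q|B) = 2π(9.109×10⁻³¹)/((1.602×10⁻¹⁹)(0.567)) ≈ 6.301×10⁻¹¹ s.
pitch = v∥ T = (2.222×10⁶)(6.301×10⁻¹¹) ≈ 1.40×10⁻⁴ m.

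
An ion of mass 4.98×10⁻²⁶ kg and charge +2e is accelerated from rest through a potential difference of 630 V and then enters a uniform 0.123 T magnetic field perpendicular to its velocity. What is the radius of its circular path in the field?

Acceleration: |q|V = ½mv² ⇒ v = √(2|q|V/m) = √(2·3.204×10⁻¹⁹·630/4.98×10⁻²⁶) ≈ 9.004×10⁴ m/s.
In the field: r = mv/(|q|B) = (4.98×10⁻²⁶)(9.004×10⁴)/((3.204×10⁻¹⁹)(0.123)) ≈ 0.114 m.

r ≈ 0.114 m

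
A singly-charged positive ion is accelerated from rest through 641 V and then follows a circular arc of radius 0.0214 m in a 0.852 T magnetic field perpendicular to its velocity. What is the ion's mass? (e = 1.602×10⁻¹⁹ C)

m ≈ 4.15×10⁻²⁶ kg

Combine |q|V = ½mv² and r = mv/(|q|B): eliminate v to get m = qB²r²/(2V).
m = (1.602×10⁻¹⁹)(0.852)²(0.0214)²/(2·641) ≈ 4.15×10⁻²⁶ kg.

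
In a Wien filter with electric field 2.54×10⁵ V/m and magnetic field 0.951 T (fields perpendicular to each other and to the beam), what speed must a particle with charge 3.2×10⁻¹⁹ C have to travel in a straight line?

v = 2.67×10⁵ m/s

Zero net Lorentz force requires |qE| = |q v×B|, i.e. E = vB.
v = E/B = 2.54×10⁵/0.951 = 2.67×10⁵ m/s.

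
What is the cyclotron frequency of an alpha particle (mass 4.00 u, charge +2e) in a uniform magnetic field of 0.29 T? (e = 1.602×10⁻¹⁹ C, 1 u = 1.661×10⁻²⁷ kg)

f = |q|B/(2πm).
f = (3.204×10⁻¹⁹)(0.29)/(2π·6.644×10⁻²⁷) ≈ 2.2×10⁶ Hz.

f ≈ 2.2×10⁶ Hz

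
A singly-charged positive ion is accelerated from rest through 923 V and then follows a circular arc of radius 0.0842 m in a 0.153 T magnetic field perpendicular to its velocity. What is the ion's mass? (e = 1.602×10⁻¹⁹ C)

Combine |q|V = ½mv² and r = mv/(|q|B): eliminate v to get m = qB²r²/(2V).
m = (1.602×10⁻¹⁹)(0.153)²(0.0842)²/(2·923) ≈ 1.44×10⁻²⁶ kg.

m ≈ 1.44×10⁻²⁶ kg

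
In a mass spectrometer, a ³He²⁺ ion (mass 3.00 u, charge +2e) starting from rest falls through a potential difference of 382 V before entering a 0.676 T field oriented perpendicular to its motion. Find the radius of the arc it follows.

r ≈ 5.10×10⁻³ m

Acceleration: |q|V = ½mv² ⇒ v = √(2|q|V/m) = √(2·3.204×10⁻¹⁹·382/4.983×10⁻²⁷) ≈ 2.216×10⁵ m/s.
In the field: r = mv/(|q|B) = (4.983×10⁻²⁷)(2.216×10⁵)/((3.204×10⁻¹⁹)(0.676)) ≈ 5.10×10⁻³ m.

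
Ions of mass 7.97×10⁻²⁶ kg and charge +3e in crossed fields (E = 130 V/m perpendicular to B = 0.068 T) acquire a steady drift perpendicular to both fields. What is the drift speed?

v_d ≈ 1900 m/s

The steady drift has the magnetic force balancing the electric force, so v_d = E/B.
v_d = 130/0.068 = 1900 m/s.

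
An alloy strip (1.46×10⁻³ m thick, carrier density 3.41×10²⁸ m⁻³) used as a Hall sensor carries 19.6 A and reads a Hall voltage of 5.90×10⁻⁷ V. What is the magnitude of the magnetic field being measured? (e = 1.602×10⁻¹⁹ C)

B ≈ 0.240 T

From V_H = IB/(n e t), B = V_H n e t / I.
B = (5.90×10⁻⁷)(3.41×10²⁸)(1.602×10⁻¹⁹)(1.46×10⁻³)/19.6 ≈ 0.240 T.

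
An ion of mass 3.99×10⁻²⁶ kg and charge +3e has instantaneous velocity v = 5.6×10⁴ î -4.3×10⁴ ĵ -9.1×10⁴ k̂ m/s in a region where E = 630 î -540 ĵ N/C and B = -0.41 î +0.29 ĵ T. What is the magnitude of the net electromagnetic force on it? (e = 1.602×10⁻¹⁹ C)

v×B = (2.64×10⁴, 3.73×10⁴, -1390) N/C.
E + v×B = (2.70×10⁴, 3.68×10⁴, -1390) N/C.
F = q(E + v×B) = (4.806×10⁻¹⁹ C)·(2.70×10⁴, 3.68×10⁴, -1390) = (1.30×10⁻¹⁴, 1.77×10⁻¹⁴, -6.68×10⁻¹⁶) N.
|F| = 2.19×10⁻¹⁴ N.

|F| ≈ 2.19×10⁻¹⁴ N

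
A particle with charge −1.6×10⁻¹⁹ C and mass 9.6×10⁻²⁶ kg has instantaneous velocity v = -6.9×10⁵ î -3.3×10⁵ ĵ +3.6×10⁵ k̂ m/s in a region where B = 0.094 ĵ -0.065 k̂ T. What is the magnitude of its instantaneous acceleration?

|a| ≈ 1.33×10¹¹ m/s²

v×B = (-1.24×10⁴, -4.48×10⁴, -6.49×10⁴) N/C.
F = q v×B = (−1.6×10⁻¹⁹ C)·(-1.24×10⁴, -4.48×10⁴, -6.49×10⁴) = (1.98×10⁻¹⁵, 7.18×10⁻¹⁵, 1.04×10⁻¹⁴) N.
|a| = |F|/m = 1.277×10⁻¹⁴/9.6×10⁻²⁶ ≈ 1.33×10¹¹ m/s².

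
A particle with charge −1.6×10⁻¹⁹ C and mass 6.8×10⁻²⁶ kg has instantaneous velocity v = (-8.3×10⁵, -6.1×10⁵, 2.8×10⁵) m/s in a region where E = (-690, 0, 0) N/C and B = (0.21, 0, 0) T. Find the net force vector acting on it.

F ≈ (1.10×10⁻¹⁶, -9.41×10⁻¹⁵, -2.05×10⁻¹⁴) N

v×B = (0, 5.88×10⁴, 1.28×10⁵) N/C.
E + v×B = (-690, 5.88×10⁴, 1.28×10⁵) N/C.
F = q(E + v×B) = (−1.6×10⁻¹⁹ C)·(-690, 5.88×10⁴, 1.28×10⁵) = (1.10×10⁻¹⁶, -9.41×10⁻¹⁵, -2.05×10⁻¹⁴) N.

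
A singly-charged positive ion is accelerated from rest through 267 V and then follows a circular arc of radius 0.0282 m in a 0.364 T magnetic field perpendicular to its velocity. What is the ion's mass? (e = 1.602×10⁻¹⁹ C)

Combine |q|V = ½mv² and r = mv/(|q|B): eliminate v to get m = qB²r²/(2V).
m = (1.602×10⁻¹⁹)(0.364)²(0.0282)²/(2·267) ≈ 3.16×10⁻²⁶ kg.

m ≈ 3.16×10⁻²⁶ kg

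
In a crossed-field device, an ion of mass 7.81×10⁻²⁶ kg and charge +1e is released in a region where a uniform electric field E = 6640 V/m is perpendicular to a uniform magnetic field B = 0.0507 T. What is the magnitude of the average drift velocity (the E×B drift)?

In crossed fields the guiding centre drifts at v_d = |E×B|/B² = E/B, independent of charge and mass.
v_d = 6640/0.0507 = 1.31×10⁵ m/s.

v_d ≈ 1.31×10⁵ m/s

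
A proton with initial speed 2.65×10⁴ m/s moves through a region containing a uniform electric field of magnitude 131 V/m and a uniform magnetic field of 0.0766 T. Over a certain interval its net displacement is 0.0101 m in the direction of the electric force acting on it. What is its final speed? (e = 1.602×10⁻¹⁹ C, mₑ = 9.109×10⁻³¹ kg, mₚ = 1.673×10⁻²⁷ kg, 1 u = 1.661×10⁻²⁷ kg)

B does no work; ΔKE = |q|E d.
½mv_f² = ½mv₀² + |q|Ed = ½(1.673×10⁻²⁷)(2.65×10⁴)² + (1.602×10⁻¹⁹)(131)(0.0101) ≈ 5.874×10⁻¹⁹ J + 2.120×10⁻¹⁹ J ≈ 7.994×10⁻¹⁹ J.
v_f = √(2·7.994×10⁻¹⁹/1.673×10⁻²⁷) ≈ 3.09×10⁴ m/s.

v_f ≈ 3.09×10⁴ m/s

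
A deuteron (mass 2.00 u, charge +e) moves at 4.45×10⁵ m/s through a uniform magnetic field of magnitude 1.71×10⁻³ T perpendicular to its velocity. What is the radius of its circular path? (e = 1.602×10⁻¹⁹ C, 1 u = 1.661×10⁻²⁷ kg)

r ≈ 5.40 m

The magnetic force provides the centripetal force: |q|vB = mv²/r.
r = mv/(|q|B) = (3.322×10⁻²⁷)(4.45×10⁵)/((1.602×10⁻¹⁹)(1.71×10⁻³)) ≈ 5.40 m.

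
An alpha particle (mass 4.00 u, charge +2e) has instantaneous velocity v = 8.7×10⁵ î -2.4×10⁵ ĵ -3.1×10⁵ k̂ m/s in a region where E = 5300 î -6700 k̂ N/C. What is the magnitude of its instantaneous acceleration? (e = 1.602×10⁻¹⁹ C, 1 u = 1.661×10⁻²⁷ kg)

Only an electric field acts, so F = qE = (3.204×10⁻¹⁹ C)·(5300, 0, -6700) = (1.70×10⁻¹⁵, 0, -2.15×10⁻¹⁵) N.
|a| = |F|/m = 2.737×10⁻¹⁵/6.644×10⁻²⁷ ≈ 4.12×10¹¹ m/s².

|a| ≈ 4.12×10¹¹ m/s²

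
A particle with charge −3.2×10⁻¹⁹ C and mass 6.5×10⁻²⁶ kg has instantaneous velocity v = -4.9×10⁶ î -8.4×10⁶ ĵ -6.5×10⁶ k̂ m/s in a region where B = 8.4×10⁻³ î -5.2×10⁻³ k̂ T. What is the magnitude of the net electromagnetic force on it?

|F| ≈ 3.69×10⁻¹⁴ N

v×B = (4.37×10⁴, -8.01×10⁴, 7.06×10⁴) N/C.
F = q v×B = (−3.2×10⁻¹⁹ C)·(4.37×10⁴, -8.01×10⁴, 7.06×10⁴) = (-1.40×10⁻¹⁴, 2.56×10⁻¹⁴, -2.26×10⁻¹⁴) N.
|F| = 3.69×10⁻¹⁴ N.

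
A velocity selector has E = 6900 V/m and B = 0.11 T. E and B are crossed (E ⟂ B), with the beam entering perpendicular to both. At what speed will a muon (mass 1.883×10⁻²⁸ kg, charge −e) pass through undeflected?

Zero net Lorentz force requires |qE| = |q v×B|, i.e. E = vB.
v = E/B = 6900/0.11 = 6.3×10⁴ m/s.
The result is independent of the particle's charge and mass.

v = 6.3×10⁴ m/s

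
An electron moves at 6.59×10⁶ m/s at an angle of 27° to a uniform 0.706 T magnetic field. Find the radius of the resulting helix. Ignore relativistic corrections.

r ≈ 2.41×10⁻⁵ m

v⊥ = v sinθ = 6.59×10⁶·sin27° ≈ 2.992×10⁶ m/s.
r = m v⊥/(|q|B) = (9.109×10⁻³¹)(2.992×10⁶)/((1.602×10⁻¹⁹)(0.706)) ≈ 2.41×10⁻⁵ m.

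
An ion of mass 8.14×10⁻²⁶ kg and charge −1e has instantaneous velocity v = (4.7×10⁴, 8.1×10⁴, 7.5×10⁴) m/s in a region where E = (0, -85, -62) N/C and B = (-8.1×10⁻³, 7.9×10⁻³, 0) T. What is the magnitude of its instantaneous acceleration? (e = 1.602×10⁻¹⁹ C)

v×B = (-593, -608, 1030) N/C.
E + v×B = (-593, -692, 965) N/C.
F = q(E + v×B) = (−1.602×10⁻¹⁹ C)·(-593, -692, 965) = (9.49×10⁻¹⁷, 1.11×10⁻¹⁶, -1.55×10⁻¹⁶) N.
|a| = |F|/m = 2.127×10⁻¹⁶/8.14×10⁻²⁶ ≈ 2.61×10⁹ m/s².

|a| ≈ 2.61×10⁹ m/s²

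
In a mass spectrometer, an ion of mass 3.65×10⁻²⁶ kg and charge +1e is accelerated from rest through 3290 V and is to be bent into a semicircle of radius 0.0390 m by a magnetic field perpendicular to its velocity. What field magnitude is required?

B ≈ 0.993 T

v = √(2|q|V/m) = √(2·1.602×10⁻¹⁹·3290/3.65×10⁻²⁶) ≈ 1.699×10⁵ m/s.
B = mv/(|q|r) = (3.65×10⁻²⁶)(1.699×10⁵)/((1.602×10⁻¹⁹)(0.0390)) ≈ 0.993 T.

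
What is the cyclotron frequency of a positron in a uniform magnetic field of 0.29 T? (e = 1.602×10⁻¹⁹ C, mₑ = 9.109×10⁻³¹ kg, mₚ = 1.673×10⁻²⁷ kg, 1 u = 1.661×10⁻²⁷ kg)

f = |q|B/(2πm).
f = (1.602×10⁻¹⁹)(0.29)/(2π·9.109×10⁻³¹) ≈ 8.1×10⁹ Hz.

f ≈ 8.1×10⁹ Hz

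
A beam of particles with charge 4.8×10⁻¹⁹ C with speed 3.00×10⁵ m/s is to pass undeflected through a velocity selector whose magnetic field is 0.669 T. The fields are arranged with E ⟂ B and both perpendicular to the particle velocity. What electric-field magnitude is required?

For straight-line motion qE = qvB, so E = vB.
E = 3.00×10⁵ × 0.669 = 2.01×10⁵ V/m.

E = 2.01×10⁵ V/m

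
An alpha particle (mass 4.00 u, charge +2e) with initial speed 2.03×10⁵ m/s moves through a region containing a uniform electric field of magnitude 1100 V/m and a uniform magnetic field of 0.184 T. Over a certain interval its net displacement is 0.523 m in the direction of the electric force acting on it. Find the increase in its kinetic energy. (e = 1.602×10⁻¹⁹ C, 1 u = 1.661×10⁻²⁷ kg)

ΔKE ≈ 1.84×10⁻¹⁶ J

The magnetic force is always ⟂ v and does no work; only the electric force changes KE.
ΔKE = F_E · d = |q|E d = (3.204×10⁻¹⁹)(1100)(0.523) ≈ 1.84×10⁻¹⁶ J.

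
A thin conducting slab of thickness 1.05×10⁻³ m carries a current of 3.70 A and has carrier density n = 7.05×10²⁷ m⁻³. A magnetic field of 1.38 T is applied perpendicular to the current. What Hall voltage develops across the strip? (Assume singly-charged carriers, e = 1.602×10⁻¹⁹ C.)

V_H = IB/(n e t).
V_H = (3.70)(1.38)/((7.05×10²⁷)(1.602×10⁻¹⁹)(1.05×10⁻³)) ≈ 4.31×10⁻⁶ V.

V_H ≈ 4.31×10⁻⁶ V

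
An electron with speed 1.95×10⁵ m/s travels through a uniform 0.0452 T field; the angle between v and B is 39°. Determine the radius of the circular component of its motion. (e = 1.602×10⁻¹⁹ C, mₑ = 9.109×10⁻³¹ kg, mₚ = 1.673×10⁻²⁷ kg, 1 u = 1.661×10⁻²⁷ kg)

v⊥ = v sinθ = 1.95×10⁵·sin39° ≈ 1.227×10⁵ m/s.
r = m v⊥/(|q|B) = (9.109×10⁻³¹)(1.227×10⁵)/((1.602×10⁻¹⁹)(0.0452)) ≈ 1.54×10⁻⁵ m.

r ≈ 1.54×10⁻⁵ m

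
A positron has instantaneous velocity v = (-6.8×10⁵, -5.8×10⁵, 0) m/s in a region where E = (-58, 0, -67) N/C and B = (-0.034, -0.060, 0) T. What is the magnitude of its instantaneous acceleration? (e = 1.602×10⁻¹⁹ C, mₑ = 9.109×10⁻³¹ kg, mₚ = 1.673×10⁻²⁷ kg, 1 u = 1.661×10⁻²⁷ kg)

|a| ≈ 3.70×10¹⁵ m/s²

v×B = (0, 0, 2.11×10⁴) N/C.
E + v×B = (-58.0, 0, 2.10×10⁴) N/C.
F = q(E + v×B) = (1.602×10⁻¹⁹ C)·(-58.0, 0, 2.10×10⁴) = (-9.29×10⁻¹⁸, 0, 3.37×10⁻¹⁵) N.
|a| = |F|/m = 3.366×10⁻¹⁵/9.109×10⁻³¹ ≈ 3.70×10¹⁵ m/s².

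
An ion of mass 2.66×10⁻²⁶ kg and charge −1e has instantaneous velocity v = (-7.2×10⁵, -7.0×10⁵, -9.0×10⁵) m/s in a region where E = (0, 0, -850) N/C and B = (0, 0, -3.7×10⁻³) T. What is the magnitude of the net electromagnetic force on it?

|F| ≈ 6.11×10⁻¹⁶ N

v×B = (2590, -2660, 0) N/C.
E + v×B = (2590, -2660, -850) N/C.
F = q(E + v×B) = (−1.602×10⁻¹⁹ C)·(2590, -2660, -850) = (-4.15×10⁻¹⁶, 4.27×10⁻¹⁶, 1.36×10⁻¹⁶) N.
|F| = 6.11×10⁻¹⁶ N.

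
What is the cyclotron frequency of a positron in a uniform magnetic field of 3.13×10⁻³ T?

f ≈ 8.76×10⁷ Hz

f = |q|B/(2πm).
f = (1.602×10⁻¹⁹)(3.13×10⁻³)/(2π·9.109×10⁻³¹) ≈ 8.76×10⁷ Hz.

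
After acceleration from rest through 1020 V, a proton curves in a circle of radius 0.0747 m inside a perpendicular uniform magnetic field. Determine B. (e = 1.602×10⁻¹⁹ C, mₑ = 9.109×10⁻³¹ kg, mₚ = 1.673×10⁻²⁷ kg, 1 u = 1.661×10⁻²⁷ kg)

v = √(2|q|V/m) = √(2·1.602×10⁻¹⁹·1020/1.673×10⁻²⁷) ≈ 4.420×10⁵ m/s.
B = mv/(|q|r) = (1.673×10⁻²⁷)(4.420×10⁵)/((1.602×10⁻¹⁹)(0.0747)) ≈ 0.0618 T.

B ≈ 0.0618 T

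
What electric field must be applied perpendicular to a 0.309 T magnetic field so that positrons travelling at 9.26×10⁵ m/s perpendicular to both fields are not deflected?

For straight-line motion qE = qvB, so E = vB.
E = 9.26×10⁵ × 0.309 = 2.86×10⁵ V/m.

E = 2.86×10⁵ V/m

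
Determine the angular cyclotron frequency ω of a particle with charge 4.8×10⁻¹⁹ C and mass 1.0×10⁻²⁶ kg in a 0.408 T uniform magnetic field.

ω = |q|B/m.
ω = (4.8×10⁻¹⁹)(0.408)/1.0×10⁻²⁶ ≈ 1.96×10⁷ rad/s.

ω ≈ 1.96×10⁷ rad/s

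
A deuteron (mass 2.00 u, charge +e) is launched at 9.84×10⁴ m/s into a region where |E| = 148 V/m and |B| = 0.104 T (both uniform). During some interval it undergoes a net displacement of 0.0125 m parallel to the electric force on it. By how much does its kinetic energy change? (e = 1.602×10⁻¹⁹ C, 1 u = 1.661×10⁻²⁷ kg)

ΔKE ≈ 2.96×10⁻¹⁹ J

The magnetic force is always ⟂ v and does no work; only the electric force changes KE.
ΔKE = F_E · d = |q|E d = (1.602×10⁻¹⁹)(148)(0.0125) ≈ 2.96×10⁻¹⁹ J.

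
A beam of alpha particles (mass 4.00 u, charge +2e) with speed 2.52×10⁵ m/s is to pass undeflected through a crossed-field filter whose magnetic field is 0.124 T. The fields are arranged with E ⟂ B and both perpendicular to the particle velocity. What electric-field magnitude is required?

For straight-line motion qE = qvB, so E = vB.
E = 2.52×10⁵ × 0.124 = 3.12×10⁴ V/m.

E = 3.12×10⁴ V/m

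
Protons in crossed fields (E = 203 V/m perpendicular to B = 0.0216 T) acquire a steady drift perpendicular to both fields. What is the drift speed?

The E×B drift speed is v_d = E/B.
v_d = 203/0.0216 = 9400 m/s.

v_d ≈ 9400 m/s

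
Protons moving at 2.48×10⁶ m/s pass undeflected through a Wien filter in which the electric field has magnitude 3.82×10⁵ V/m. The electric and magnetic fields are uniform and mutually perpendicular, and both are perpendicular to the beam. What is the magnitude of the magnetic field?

B = 0.154 T

Balance of forces in the selector: qE = qvB ⇒ B = E/v.
B = 3.82×10⁵/2.48×10⁶ = 0.154 T.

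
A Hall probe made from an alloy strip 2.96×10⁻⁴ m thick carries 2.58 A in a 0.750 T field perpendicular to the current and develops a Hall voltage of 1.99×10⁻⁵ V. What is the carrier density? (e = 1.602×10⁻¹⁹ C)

n ≈ 2.05×10²⁷ m⁻³

From V_H = IB/(n e t), n = IB/(V_H e t).
n = (2.58)(0.750)/((1.99×10⁻⁵)(1.602×10⁻¹⁹)(2.96×10⁻⁴)) ≈ 2.05×10²⁷ m⁻³.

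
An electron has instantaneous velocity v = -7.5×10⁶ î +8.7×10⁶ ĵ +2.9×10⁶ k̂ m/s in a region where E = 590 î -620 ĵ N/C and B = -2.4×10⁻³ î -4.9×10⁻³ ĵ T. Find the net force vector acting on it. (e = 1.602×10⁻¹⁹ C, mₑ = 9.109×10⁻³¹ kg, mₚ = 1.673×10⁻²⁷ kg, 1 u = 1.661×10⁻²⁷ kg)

F ≈ (-2.37×10⁻¹⁵, 1.21×10⁻¹⁵, -9.23×10⁻¹⁵) N

v×B = (1.42×10⁴, -6960, 5.76×10⁴) N/C.
E + v×B = (1.48×10⁴, -7580, 5.76×10⁴) N/C.
F = q(E + v×B) = (−1.602×10⁻¹⁹ C)·(1.48×10⁴, -7580, 5.76×10⁴) = (-2.37×10⁻¹⁵, 1.21×10⁻¹⁵, -9.23×10⁻¹⁵) N.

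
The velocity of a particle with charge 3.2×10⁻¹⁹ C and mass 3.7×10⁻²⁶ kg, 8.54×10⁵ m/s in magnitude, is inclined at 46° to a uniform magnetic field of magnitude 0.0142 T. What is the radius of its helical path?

v⊥ = v sinθ = 8.54×10⁵·sin46° ≈ 6.143×10⁵ m/s.
r = m v⊥/(|q|B) = (3.7×10⁻²⁶)(6.143×10⁵)/((3.2×10⁻¹⁹)(0.0142)) ≈ 5.00 m.

r ≈ 5.00 m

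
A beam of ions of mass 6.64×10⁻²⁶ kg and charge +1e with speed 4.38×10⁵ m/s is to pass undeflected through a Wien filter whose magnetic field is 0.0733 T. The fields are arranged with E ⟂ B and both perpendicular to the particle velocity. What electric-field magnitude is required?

For straight-line motion qE = qvB, so E = vB.
E = 4.38×10⁵ × 0.0733 = 3.21×10⁴ V/m.

E = 3.21×10⁴ V/m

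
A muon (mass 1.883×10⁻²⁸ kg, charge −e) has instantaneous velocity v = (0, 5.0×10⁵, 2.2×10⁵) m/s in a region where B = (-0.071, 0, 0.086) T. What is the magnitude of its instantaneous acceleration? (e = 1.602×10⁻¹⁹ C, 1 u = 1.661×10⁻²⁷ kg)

|a| ≈ 4.93×10¹³ m/s²

v×B = (4.30×10⁴, -1.56×10⁴, 3.55×10⁴) N/C.
F = q v×B = (−1.602×10⁻¹⁹ C)·(4.30×10⁴, -1.56×10⁴, 3.55×10⁴) = (-6.89×10⁻¹⁵, 2.50×10⁻¹⁵, -5.69×10⁻¹⁵) N.
|a| = |F|/m = 9.277×10⁻¹⁵/1.883×10⁻²⁸ ≈ 4.93×10¹³ m/s².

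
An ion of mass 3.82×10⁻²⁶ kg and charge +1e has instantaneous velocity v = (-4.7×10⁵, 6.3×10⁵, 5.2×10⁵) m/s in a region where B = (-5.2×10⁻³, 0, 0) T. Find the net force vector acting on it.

F ≈ (0, -4.33×10⁻¹⁶, 5.25×10⁻¹⁶) N

v×B = (0, -2700, 3280) N/C.
F = q v×B = (1.602×10⁻¹⁹ C)·(0, -2700, 3280) = (0, -4.33×10⁻¹⁶, 5.25×10⁻¹⁶) N.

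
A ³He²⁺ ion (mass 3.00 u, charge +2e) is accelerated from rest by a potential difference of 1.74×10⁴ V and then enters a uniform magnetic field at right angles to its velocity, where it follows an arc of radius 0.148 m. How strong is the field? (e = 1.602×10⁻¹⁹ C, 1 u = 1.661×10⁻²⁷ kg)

B ≈ 0.157 T

v = √(2|q|V/m) = √(2·3.204×10⁻¹⁹·1.74×10⁴/4.983×10⁻²⁷) ≈ 1.496×10⁶ m/s.
B = mv/(|q|r) = (4.983×10⁻²⁷)(1.496×10⁶)/((3.204×10⁻¹⁹)(0.148)) ≈ 0.157 T.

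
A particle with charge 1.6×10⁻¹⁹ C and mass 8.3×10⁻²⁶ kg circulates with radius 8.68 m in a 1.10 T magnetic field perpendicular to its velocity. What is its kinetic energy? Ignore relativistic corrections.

v = |q|Br/m, then KE = ½mv² = (qBr)²/(2m).
v = (1.6×10⁻¹⁹)(1.10)(8.68)/8.3×10⁻²⁶ ≈ 1.841×10⁷ m/s.
KE = ½(8.3×10⁻²⁶)(1.841×10⁷)² ≈ 1.41×10⁻¹¹ J = 8.78×10⁷ eV.

KE ≈ 8.78×10⁷ eV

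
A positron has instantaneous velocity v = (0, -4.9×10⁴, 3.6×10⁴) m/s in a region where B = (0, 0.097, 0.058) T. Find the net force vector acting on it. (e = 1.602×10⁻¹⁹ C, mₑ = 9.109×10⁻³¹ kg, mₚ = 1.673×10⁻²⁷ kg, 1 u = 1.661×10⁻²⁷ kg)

v×B = (-6330, 0, 0) N/C.
F = q v×B = (1.602×10⁻¹⁹ C)·(-6330, 0, 0) = (-1.01×10⁻¹⁵, 0, 0) N.

F ≈ (-1.01×10⁻¹⁵, 0, 0) N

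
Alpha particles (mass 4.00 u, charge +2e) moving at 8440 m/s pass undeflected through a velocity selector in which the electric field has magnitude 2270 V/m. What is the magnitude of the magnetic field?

B = 0.269 T

Balance of forces in the selector: qE = qvB ⇒ B = E/v.
B = 2270/8440 = 0.269 T.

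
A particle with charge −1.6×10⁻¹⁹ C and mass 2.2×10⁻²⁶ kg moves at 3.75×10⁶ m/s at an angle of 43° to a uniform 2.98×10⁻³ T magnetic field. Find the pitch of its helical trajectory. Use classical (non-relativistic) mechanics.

p ≈ 795 m

v∥ = v cosθ = 3.75×10⁶·cos43° ≈ 2.743×10⁶ m/s.
T = 2πm/(|q|B) = 2π(2.2×10⁻²⁶)/((1.6×10⁻¹⁹)(2.98×10⁻³)) ≈ 2.899×10⁻⁴ s.
pitch = v∥ T = (2.743×10⁶)(2.899×10⁻⁴) ≈ 795 m.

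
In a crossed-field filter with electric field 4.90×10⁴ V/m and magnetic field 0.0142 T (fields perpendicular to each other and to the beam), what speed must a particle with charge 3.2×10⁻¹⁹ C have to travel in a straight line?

v = 3.45×10⁶ m/s

For undeflected motion the electric and magnetic forces balance: qE = qvB.
v = E/B = 4.90×10⁴/0.0142 = 3.45×10⁶ m/s.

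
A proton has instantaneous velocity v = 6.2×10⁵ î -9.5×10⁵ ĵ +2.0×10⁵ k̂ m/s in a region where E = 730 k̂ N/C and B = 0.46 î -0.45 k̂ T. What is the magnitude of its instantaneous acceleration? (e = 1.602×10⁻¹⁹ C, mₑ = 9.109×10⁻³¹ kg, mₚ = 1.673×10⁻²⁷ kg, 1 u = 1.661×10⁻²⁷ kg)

v×B = (4.28×10⁵, 3.71×10⁵, 4.37×10⁵) N/C.
E + v×B = (4.28×10⁵, 3.71×10⁵, 4.38×10⁵) N/C.
F = q(E + v×B) = (1.602×10⁻¹⁹ C)·(4.28×10⁵, 3.71×10⁵, 4.38×10⁵) = (6.85×10⁻¹⁴, 5.94×10⁻¹⁴, 7.01×10⁻¹⁴) N.
|a| = |F|/m = 1.146×10⁻¹³/1.673×10⁻²⁷ ≈ 6.85×10¹³ m/s².

|a| ≈ 6.85×10¹³ m/s²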